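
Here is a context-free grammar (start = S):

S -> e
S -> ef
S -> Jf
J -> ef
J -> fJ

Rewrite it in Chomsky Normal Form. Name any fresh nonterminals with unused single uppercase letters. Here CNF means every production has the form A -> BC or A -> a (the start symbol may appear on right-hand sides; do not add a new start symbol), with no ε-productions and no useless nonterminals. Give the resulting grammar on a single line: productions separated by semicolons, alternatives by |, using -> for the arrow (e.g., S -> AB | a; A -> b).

No ε-productions.
No unit productions to eliminate.
TERM: introduce A -> e, B -> f and substitute in every rule of length ≥2.

S -> e | AB | JB; A -> e; B -> f; J -> AB | BJ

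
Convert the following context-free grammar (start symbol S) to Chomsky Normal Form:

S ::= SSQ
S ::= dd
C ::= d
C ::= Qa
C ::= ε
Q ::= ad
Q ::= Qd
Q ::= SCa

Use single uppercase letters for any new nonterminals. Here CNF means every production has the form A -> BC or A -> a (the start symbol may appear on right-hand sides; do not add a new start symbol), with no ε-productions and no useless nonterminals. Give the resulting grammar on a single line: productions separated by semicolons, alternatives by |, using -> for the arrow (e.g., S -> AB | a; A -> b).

S -> BB | SE; A -> a; B -> d; C -> d | QA; D -> CA; E -> SQ; Q -> AB | QB | SA | SD

Nullable: {C}; after ε-elimination: S -> dd | SSQ; C -> d | Qa; Q -> Qd | Sa | ad | SCa.
No unit productions to eliminate.
TERM: introduce A -> a, B -> d and substitute in every rule of length ≥2.
BIN: Q -> SCA becomes Q -> SD, D -> CA; S -> SSQ becomes S -> SE, E -> SQ.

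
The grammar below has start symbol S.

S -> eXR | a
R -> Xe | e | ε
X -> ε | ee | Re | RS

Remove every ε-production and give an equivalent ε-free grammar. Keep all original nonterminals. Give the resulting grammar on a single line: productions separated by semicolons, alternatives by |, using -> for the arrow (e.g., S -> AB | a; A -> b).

S -> a | e | eR | eX | eXR; R -> e | Xe; X -> S | e | RS | Re | ee

Nullable set: {R, X}.
S -> eXR: X, R nullable, giving e | eR | eX | eXR.
Drop R -> ε.
R -> Xe: X nullable, giving Xe | e.
Drop X -> ε.
X -> RS: R nullable, giving RS | S.
X -> Re: R nullable, giving Re | e.
Unchanged (no nullable symbols): S -> a; R -> e; X -> ee.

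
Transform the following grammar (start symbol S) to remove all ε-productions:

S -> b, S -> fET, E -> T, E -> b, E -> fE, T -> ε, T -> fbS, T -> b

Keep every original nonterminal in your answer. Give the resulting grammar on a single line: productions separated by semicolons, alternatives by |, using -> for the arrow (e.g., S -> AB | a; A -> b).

S -> b | f | fE | fT | fET; E -> T | b | f | fE; T -> b | fbS

Nullable set: {E, T}.
S -> fET: E, T nullable, giving f | fE | fET | fT.
E -> T: T nullable, giving T.
E -> fE: E nullable, giving f | fE.
Drop T -> ε.
Unchanged (no nullable symbols): S -> b; E -> b; T -> b; T -> fbS.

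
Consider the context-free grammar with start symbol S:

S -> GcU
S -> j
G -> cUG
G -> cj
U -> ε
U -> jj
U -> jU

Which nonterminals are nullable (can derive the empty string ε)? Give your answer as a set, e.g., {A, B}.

Directly nullable (have an ε-rule): {U}.
Not nullable: G, S — each has a terminal in every rule's right-hand side or depends on a non-nullable symbol.

{U}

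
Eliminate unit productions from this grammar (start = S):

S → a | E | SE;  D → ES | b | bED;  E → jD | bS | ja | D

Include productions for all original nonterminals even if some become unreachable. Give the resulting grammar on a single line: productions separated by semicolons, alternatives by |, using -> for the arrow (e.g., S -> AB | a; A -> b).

Unit productions: E->D, S->E.
Unit pairs (A ⇒* B via units): (E,D), (S,D), (S,E).
S: inherits non-unit rules of {D, E, S} → ES | SE | a | b | bED | bS | jD | ja.
D: inherits non-unit rules of {D} → ES | b | bED.
E: inherits non-unit rules of {D, E} → ES | b | bED | bS | jD | ja.

S -> a | b | ES | SE | bS | jD | ja | bED; D -> b | ES | bED; E -> b | ES | bS | jD | ja | bED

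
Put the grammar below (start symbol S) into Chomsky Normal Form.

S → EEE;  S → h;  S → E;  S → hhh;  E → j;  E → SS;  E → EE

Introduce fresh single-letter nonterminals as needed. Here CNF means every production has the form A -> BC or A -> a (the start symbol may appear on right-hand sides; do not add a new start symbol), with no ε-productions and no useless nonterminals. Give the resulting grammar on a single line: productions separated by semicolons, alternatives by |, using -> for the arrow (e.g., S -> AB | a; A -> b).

S -> h | j | AB | EC | EE | SS; A -> h; B -> AA; C -> EE; E -> j | EE | SS

No ε-productions.
After unit-elimination: S -> h | j | EE | SS | EEE | hhh; E -> j | EE | SS.
TERM: introduce A -> h and substitute in every rule of length ≥2.
BIN: S -> AAA becomes S -> AB, B -> AA; S -> EEE becomes S -> EC, C -> EE.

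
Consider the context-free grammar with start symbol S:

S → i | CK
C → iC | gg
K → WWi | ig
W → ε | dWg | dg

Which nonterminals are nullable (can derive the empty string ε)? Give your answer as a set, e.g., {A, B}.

Directly nullable (have an ε-rule): {W}.
Not nullable: C, K, S — each has a terminal in every rule's right-hand side or depends on a non-nullable symbol.

{W}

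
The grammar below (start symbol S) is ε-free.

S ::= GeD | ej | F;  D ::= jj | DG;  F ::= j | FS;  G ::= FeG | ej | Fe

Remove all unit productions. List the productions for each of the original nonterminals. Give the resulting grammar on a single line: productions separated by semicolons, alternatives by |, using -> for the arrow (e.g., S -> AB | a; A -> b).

Unit productions: S->F.
Unit pairs (A ⇒* B via units): (S,F).
S: inherits non-unit rules of {F, S} → FS | GeD | ej | j.
D: inherits non-unit rules of {D} → DG | jj.
F: inherits non-unit rules of {F} → FS | j.
G: inherits non-unit rules of {G} → Fe | FeG | ej.

S -> j | FS | ej | GeD; D -> DG | jj; F -> j | FS; G -> Fe | ej | FeG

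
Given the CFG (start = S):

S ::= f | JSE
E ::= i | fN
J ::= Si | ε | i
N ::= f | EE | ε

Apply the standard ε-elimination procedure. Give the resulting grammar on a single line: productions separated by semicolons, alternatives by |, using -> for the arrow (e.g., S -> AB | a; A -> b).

Nullable set: {J, N}.
S -> JSE: J nullable, giving JSE | SE.
E -> fN: N nullable, giving f | fN.
Drop J -> ε.
Drop N -> ε.
Unchanged (no nullable symbols): S -> f; E -> i; J -> Si; J -> i; N -> EE; N -> f.

S -> f | SE | JSE; E -> f | i | fN; J -> i | Si; N -> f | EE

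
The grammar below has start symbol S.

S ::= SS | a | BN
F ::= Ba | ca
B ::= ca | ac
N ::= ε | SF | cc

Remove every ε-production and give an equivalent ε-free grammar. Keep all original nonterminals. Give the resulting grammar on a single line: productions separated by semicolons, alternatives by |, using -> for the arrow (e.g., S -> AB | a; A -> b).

S -> B | a | BN | SS; B -> ac | ca; F -> Ba | ca; N -> SF | cc

Nullable set: {N}.
S -> BN: N nullable, giving B | BN.
Drop N -> ε.
Unchanged (no nullable symbols): S -> SS; S -> a; B -> ac; B -> ca; F -> Ba; F -> ca; N -> SF; N -> cc.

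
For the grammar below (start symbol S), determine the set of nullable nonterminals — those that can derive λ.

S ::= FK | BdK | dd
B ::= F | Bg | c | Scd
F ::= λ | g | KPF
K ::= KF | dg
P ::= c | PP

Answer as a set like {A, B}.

{B, F}

Directly nullable (have an ε-rule): {F}.
B is nullable via B -> F (every symbol on the right is already known nullable).
Not nullable: K, P, S — each has a terminal in every rule's right-hand side or depends on a non-nullable symbol.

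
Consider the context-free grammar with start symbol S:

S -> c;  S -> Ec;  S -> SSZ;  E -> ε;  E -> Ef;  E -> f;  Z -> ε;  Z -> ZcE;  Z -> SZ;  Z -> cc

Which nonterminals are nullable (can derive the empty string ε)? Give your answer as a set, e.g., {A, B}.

Directly nullable (have an ε-rule): {E, Z}.
Not nullable: S — each has a terminal in every rule's right-hand side or depends on a non-nullable symbol.

{E, Z}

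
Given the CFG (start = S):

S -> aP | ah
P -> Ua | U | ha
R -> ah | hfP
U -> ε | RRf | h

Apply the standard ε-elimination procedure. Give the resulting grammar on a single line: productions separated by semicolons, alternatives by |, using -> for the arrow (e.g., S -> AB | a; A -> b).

Nullable set: {P, U}.
S -> aP: P nullable, giving a | aP.
P -> U: U nullable, giving U.
P -> Ua: U nullable, giving Ua | a.
R -> hfP: P nullable, giving hf | hfP.
Drop U -> ε.
Unchanged (no nullable symbols): S -> ah; P -> ha; R -> ah; U -> RRf; U -> h.

S -> a | aP | ah; P -> U | a | Ua | ha; R -> ah | hf | hfP; U -> h | RRf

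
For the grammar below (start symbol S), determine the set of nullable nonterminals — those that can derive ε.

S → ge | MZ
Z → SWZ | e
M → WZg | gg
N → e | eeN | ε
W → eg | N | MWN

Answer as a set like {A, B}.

Directly nullable (have an ε-rule): {N}.
W is nullable via W -> N (every symbol on the right is already known nullable).
Not nullable: M, S, Z — each has a terminal in every rule's right-hand side or depends on a non-nullable symbol.

{N, W}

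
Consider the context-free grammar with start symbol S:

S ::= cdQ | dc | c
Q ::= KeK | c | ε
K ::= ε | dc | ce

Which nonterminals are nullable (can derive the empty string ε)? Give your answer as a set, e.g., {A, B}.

{K, Q}

Directly nullable (have an ε-rule): {K, Q}.
Not nullable: S — each has a terminal in every rule's right-hand side or depends on a non-nullable symbol.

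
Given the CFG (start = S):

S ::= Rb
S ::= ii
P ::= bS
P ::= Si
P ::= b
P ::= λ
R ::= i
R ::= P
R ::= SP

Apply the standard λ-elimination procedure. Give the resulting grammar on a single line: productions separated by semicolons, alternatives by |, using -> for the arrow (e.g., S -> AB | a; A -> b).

Nullable set: {P, R}.
S -> Rb: R nullable, giving Rb | b.
Drop P -> λ.
R -> P: P nullable, giving P.
R -> SP: P nullable, giving S | SP.
Unchanged (no nullable symbols): S -> ii; P -> Si; P -> b; P -> bS; R -> i.

S -> b | Rb | ii; P -> b | Si | bS; R -> P | S | i | SP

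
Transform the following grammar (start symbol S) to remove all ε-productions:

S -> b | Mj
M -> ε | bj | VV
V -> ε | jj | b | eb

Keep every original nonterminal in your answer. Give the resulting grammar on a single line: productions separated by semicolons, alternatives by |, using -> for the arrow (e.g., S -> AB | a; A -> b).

S -> b | j | Mj; M -> V | VV | bj; V -> b | eb | jj

Nullable set: {M, V}.
S -> Mj: M nullable, giving Mj | j.
Drop M -> ε.
M -> VV: V, V nullable, giving V | VV.
Drop V -> ε.
Unchanged (no nullable symbols): S -> b; M -> bj; V -> b; V -> eb; V -> jj.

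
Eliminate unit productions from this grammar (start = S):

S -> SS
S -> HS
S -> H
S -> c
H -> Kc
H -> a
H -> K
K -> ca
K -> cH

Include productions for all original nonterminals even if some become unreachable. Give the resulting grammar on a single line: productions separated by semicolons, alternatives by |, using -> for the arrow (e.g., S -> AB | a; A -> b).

Unit productions: H->K, S->H.
Unit pairs (A ⇒* B via units): (H,K), (S,H), (S,K).
S: inherits non-unit rules of {H, K, S} → HS | Kc | SS | a | c | cH | ca.
H: inherits non-unit rules of {H, K} → Kc | a | cH | ca.
K: inherits non-unit rules of {K} → cH | ca.

S -> a | c | HS | Kc | SS | cH | ca; H -> a | Kc | cH | ca; K -> cH | ca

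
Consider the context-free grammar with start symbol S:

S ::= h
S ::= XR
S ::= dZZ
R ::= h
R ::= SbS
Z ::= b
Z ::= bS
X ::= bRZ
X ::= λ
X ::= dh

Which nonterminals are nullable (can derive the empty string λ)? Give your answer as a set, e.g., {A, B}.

{X}

Directly nullable (have an ε-rule): {X}.
Not nullable: R, S, Z — each has a terminal in every rule's right-hand side or depends on a non-nullable symbol.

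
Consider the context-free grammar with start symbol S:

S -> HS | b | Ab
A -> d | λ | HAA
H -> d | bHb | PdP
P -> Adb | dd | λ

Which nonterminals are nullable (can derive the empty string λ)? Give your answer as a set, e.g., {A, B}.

{A, P}

Directly nullable (have an ε-rule): {A, P}.
Not nullable: H, S — each has a terminal in every rule's right-hand side or depends on a non-nullable symbol.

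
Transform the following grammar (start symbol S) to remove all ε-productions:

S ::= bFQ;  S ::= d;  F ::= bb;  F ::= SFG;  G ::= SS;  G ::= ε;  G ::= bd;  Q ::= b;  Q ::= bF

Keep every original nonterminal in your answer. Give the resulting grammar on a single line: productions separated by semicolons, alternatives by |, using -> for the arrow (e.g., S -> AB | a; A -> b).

S -> d | bFQ; F -> SF | bb | SFG; G -> SS | bd; Q -> b | bF

Nullable set: {G}.
F -> SFG: G nullable, giving SF | SFG.
Drop G -> ε.
Unchanged (no nullable symbols): S -> bFQ; S -> d; F -> bb; G -> SS; G -> bd; Q -> b; Q -> bF.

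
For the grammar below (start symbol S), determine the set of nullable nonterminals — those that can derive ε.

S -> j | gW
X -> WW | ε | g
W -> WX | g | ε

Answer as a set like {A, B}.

Directly nullable (have an ε-rule): {W, X}.
Not nullable: S — each has a terminal in every rule's right-hand side or depends on a non-nullable symbol.

{W, X}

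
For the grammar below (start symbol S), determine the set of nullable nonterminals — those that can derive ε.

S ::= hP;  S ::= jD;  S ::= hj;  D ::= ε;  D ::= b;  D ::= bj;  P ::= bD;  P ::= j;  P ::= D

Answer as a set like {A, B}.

{D, P}

Directly nullable (have an ε-rule): {D}.
P is nullable via P -> D (every symbol on the right is already known nullable).
Not nullable: S — each has a terminal in every rule's right-hand side or depends on a non-nullable symbol.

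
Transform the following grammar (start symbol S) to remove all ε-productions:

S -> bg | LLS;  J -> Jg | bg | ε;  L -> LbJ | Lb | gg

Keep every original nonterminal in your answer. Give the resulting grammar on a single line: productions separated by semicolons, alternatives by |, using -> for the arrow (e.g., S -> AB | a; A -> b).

S -> bg | LLS; J -> g | Jg | bg; L -> Lb | gg | LbJ

Nullable set: {J}.
Drop J -> ε.
J -> Jg: J nullable, giving Jg | g.
L -> LbJ: J nullable, giving Lb | LbJ.
Unchanged (no nullable symbols): S -> LLS; S -> bg; J -> bg; L -> Lb; L -> gg.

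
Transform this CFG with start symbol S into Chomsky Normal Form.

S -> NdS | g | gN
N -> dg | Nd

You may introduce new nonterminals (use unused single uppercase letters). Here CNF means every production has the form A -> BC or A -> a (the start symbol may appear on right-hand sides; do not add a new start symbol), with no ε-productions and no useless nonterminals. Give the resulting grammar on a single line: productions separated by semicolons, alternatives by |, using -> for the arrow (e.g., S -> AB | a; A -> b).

S -> g | BN | NC; A -> d; B -> g; C -> AS; N -> AB | NA

No ε-productions.
No unit productions to eliminate.
TERM: introduce A -> d, B -> g and substitute in every rule of length ≥2.
BIN: S -> NAS becomes S -> NC, C -> AS.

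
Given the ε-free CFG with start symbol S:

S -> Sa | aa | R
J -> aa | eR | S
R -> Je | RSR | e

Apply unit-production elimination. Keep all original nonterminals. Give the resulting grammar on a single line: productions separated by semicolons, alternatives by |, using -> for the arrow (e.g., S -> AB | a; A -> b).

Unit productions: J->S, S->R.
Unit pairs (A ⇒* B via units): (J,R), (J,S), (S,R).
S: inherits non-unit rules of {R, S} → Je | RSR | Sa | aa | e.
J: inherits non-unit rules of {J, R, S} → Je | RSR | Sa | aa | e | eR.
R: inherits non-unit rules of {R} → Je | RSR | e.

S -> e | Je | Sa | aa | RSR; J -> e | Je | Sa | aa | eR | RSR; R -> e | Je | RSR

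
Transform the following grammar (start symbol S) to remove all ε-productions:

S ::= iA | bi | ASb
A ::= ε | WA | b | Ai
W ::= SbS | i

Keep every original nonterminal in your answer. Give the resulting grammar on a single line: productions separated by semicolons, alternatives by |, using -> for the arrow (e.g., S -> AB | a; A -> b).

Nullable set: {A}.
S -> ASb: A nullable, giving ASb | Sb.
S -> iA: A nullable, giving i | iA.
Drop A -> ε.
A -> Ai: A nullable, giving Ai | i.
A -> WA: A nullable, giving W | WA.
Unchanged (no nullable symbols): S -> bi; A -> b; W -> SbS; W -> i.

S -> i | Sb | bi | iA | ASb; A -> W | b | i | Ai | WA; W -> i | SbS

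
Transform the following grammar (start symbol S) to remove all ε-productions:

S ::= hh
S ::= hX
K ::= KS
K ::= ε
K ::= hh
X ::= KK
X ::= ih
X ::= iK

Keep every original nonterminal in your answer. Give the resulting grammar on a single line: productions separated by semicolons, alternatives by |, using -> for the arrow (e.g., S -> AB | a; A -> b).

Nullable set: {K, X}.
S -> hX: X nullable, giving h | hX.
Drop K -> ε.
K -> KS: K nullable, giving KS | S.
X -> KK: K, K nullable, giving K | KK.
X -> iK: K nullable, giving i | iK.
Unchanged (no nullable symbols): S -> hh; K -> hh; X -> ih.

S -> h | hX | hh; K -> S | KS | hh; X -> K | i | KK | iK | ih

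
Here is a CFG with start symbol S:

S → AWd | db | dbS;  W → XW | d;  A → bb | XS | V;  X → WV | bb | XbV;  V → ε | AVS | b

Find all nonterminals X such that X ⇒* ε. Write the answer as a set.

{A, V}

Directly nullable (have an ε-rule): {V}.
A is nullable via A -> V (every symbol on the right is already known nullable).
Not nullable: S, W, X — each has a terminal in every rule's right-hand side or depends on a non-nullable symbol.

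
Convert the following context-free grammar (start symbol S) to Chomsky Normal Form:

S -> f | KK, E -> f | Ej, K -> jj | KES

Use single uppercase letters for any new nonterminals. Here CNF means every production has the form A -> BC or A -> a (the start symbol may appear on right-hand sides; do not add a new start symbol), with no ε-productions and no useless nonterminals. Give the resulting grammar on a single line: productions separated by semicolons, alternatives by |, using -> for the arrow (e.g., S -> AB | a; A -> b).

S -> f | KK; A -> j; B -> ES; E -> f | EA; K -> AA | KB

No ε-productions.
No unit productions to eliminate.
TERM: introduce A -> j and substitute in every rule of length ≥2.
BIN: K -> KES becomes K -> KB, B -> ES.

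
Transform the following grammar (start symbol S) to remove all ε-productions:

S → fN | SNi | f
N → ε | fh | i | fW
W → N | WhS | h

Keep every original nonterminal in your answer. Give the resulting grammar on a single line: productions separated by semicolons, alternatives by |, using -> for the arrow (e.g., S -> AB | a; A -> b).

Nullable set: {N, W}.
S -> SNi: N nullable, giving SNi | Si.
S -> fN: N nullable, giving f | fN.
Drop N -> ε.
N -> fW: W nullable, giving f | fW.
W -> N: N nullable, giving N.
W -> WhS: W nullable, giving WhS | hS.
Unchanged (no nullable symbols): S -> f; N -> fh; N -> i; W -> h.

S -> f | Si | fN | SNi; N -> f | i | fW | fh; W -> N | h | hS | WhS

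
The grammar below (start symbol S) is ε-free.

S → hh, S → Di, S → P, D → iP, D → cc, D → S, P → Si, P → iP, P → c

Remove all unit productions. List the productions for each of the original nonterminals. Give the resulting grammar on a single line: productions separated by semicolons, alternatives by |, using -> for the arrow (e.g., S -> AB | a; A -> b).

Unit productions: D->S, S->P.
Unit pairs (A ⇒* B via units): (D,P), (D,S), (S,P).
S: inherits non-unit rules of {P, S} → Di | Si | c | hh | iP.
D: inherits non-unit rules of {D, P, S} → Di | Si | c | cc | hh | iP.
P: inherits non-unit rules of {P} → Si | c | iP.

S -> c | Di | Si | hh | iP; D -> c | Di | Si | cc | hh | iP; P -> c | Si | iP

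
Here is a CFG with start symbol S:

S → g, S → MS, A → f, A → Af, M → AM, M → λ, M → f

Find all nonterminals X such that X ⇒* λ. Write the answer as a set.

Directly nullable (have an ε-rule): {M}.
Not nullable: A, S — each has a terminal in every rule's right-hand side or depends on a non-nullable symbol.

{M}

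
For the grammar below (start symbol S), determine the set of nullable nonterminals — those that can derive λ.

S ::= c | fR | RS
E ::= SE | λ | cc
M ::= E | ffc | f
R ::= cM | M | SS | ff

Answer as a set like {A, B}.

{E, M, R}

Directly nullable (have an ε-rule): {E}.
M is nullable via M -> E (every symbol on the right is already known nullable).
R is nullable via R -> M (every symbol on the right is already known nullable).
Not nullable: S — each has a terminal in every rule's right-hand side or depends on a non-nullable symbol.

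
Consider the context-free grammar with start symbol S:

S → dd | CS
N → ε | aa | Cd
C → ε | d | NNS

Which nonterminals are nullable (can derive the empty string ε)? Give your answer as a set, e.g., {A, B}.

Directly nullable (have an ε-rule): {C, N}.
Not nullable: S — each has a terminal in every rule's right-hand side or depends on a non-nullable symbol.

{C, N}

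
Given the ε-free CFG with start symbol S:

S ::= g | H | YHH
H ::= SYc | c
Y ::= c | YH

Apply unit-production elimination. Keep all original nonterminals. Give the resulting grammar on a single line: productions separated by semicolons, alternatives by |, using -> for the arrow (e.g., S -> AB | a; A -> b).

Unit productions: S->H.
Unit pairs (A ⇒* B via units): (S,H).
S: inherits non-unit rules of {H, S} → SYc | YHH | c | g.
H: inherits non-unit rules of {H} → SYc | c.
Y: inherits non-unit rules of {Y} → YH | c.

S -> c | g | SYc | YHH; H -> c | SYc; Y -> c | YH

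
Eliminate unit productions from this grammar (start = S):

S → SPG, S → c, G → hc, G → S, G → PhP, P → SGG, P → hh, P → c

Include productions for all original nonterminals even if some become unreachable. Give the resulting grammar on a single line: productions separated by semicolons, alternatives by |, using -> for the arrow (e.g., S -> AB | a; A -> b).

S -> c | SPG; G -> c | hc | PhP | SPG; P -> c | hh | SGG

Unit productions: G->S.
Unit pairs (A ⇒* B via units): (G,S).
S: inherits non-unit rules of {S} → SPG | c.
G: inherits non-unit rules of {G, S} → PhP | SPG | c | hc.
P: inherits non-unit rules of {P} → SGG | c | hh.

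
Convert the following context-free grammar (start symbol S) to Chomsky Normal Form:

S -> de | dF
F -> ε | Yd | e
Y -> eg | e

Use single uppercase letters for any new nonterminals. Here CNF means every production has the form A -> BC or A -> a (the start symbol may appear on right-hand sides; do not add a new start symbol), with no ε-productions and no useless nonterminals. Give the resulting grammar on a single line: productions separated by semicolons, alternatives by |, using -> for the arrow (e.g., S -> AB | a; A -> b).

Nullable: {F}; after ε-elimination: S -> d | dF | de; F -> e | Yd; Y -> e | eg.
No unit productions to eliminate.
TERM: introduce A -> d, B -> e, C -> g and substitute in every rule of length ≥2.

S -> d | AB | AF; A -> d; B -> e; C -> g; F -> e | YA; Y -> e | BC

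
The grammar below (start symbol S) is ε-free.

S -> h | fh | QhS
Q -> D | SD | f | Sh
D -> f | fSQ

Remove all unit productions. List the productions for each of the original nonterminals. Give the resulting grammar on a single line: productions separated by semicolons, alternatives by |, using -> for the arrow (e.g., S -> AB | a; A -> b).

Unit productions: Q->D.
Unit pairs (A ⇒* B via units): (Q,D).
S: inherits non-unit rules of {S} → QhS | fh | h.
D: inherits non-unit rules of {D} → f | fSQ.
Q: inherits non-unit rules of {D, Q} → SD | Sh | f | fSQ.

S -> h | fh | QhS; D -> f | fSQ; Q -> f | SD | Sh | fSQ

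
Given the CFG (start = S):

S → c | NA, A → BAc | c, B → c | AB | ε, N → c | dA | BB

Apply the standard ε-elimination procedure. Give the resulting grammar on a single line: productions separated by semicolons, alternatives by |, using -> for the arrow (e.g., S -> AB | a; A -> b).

S -> A | c | NA; A -> c | Ac | BAc; B -> A | c | AB; N -> B | c | BB | dA

Nullable set: {B, N}.
S -> NA: N nullable, giving A | NA.
A -> BAc: B nullable, giving Ac | BAc.
Drop B -> ε.
B -> AB: B nullable, giving A | AB.
N -> BB: B, B nullable, giving B | BB.
Unchanged (no nullable symbols): S -> c; A -> c; B -> c; N -> c; N -> dA.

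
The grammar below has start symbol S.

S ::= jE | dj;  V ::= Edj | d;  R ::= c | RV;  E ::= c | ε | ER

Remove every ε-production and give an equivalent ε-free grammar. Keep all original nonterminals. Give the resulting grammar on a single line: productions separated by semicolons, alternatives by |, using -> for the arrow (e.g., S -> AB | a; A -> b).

Nullable set: {E}.
S -> jE: E nullable, giving j | jE.
Drop E -> ε.
E -> ER: E nullable, giving ER | R.
V -> Edj: E nullable, giving Edj | dj.
Unchanged (no nullable symbols): S -> dj; E -> c; R -> RV; R -> c; V -> d.

S -> j | dj | jE; E -> R | c | ER; R -> c | RV; V -> d | dj | Edj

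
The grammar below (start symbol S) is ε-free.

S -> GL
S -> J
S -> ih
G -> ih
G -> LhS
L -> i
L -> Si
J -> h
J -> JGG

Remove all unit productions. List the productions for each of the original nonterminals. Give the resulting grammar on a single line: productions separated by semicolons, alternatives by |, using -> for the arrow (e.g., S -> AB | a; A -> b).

Unit productions: S->J.
Unit pairs (A ⇒* B via units): (S,J).
S: inherits non-unit rules of {J, S} → GL | JGG | h | ih.
G: inherits non-unit rules of {G} → LhS | ih.
J: inherits non-unit rules of {J} → JGG | h.
L: inherits non-unit rules of {L} → Si | i.

S -> h | GL | ih | JGG; G -> ih | LhS; J -> h | JGG; L -> i | Si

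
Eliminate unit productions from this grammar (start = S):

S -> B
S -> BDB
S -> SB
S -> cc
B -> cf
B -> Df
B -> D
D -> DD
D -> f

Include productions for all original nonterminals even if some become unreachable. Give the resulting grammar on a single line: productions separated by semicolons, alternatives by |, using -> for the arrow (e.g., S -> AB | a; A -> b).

S -> f | DD | Df | SB | cc | cf | BDB; B -> f | DD | Df | cf; D -> f | DD

Unit productions: B->D, S->B.
Unit pairs (A ⇒* B via units): (B,D), (S,B), (S,D).
S: inherits non-unit rules of {B, D, S} → BDB | DD | Df | SB | cc | cf | f.
B: inherits non-unit rules of {B, D} → DD | Df | cf | f.
D: inherits non-unit rules of {D} → DD | f.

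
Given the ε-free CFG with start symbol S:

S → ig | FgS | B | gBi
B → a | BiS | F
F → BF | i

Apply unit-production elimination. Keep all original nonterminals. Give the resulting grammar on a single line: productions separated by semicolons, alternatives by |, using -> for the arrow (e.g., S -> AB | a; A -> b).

Unit productions: B->F, S->B.
Unit pairs (A ⇒* B via units): (B,F), (S,B), (S,F).
S: inherits non-unit rules of {B, F, S} → BF | BiS | FgS | a | gBi | i | ig.
B: inherits non-unit rules of {B, F} → BF | BiS | a | i.
F: inherits non-unit rules of {F} → BF | i.

S -> a | i | BF | ig | BiS | FgS | gBi; B -> a | i | BF | BiS; F -> i | BF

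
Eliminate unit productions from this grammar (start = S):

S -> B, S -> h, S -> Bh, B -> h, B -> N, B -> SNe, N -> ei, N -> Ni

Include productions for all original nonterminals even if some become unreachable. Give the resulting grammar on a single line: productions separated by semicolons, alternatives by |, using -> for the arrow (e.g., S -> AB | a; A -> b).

S -> h | Bh | Ni | ei | SNe; B -> h | Ni | ei | SNe; N -> Ni | ei

Unit productions: B->N, S->B.
Unit pairs (A ⇒* B via units): (B,N), (S,B), (S,N).
S: inherits non-unit rules of {B, N, S} → Bh | Ni | SNe | ei | h.
B: inherits non-unit rules of {B, N} → Ni | SNe | ei | h.
N: inherits non-unit rules of {N} → Ni | ei.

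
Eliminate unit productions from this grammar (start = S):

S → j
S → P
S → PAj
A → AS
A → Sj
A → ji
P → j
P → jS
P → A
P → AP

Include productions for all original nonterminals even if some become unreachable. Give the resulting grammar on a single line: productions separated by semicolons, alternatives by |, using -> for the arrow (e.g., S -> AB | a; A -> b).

S -> j | AP | AS | Sj | jS | ji | PAj; A -> AS | Sj | ji; P -> j | AP | AS | Sj | jS | ji

Unit productions: P->A, S->P.
Unit pairs (A ⇒* B via units): (P,A), (S,A), (S,P).
S: inherits non-unit rules of {A, P, S} → AP | AS | PAj | Sj | j | jS | ji.
A: inherits non-unit rules of {A} → AS | Sj | ji.
P: inherits non-unit rules of {A, P} → AP | AS | Sj | j | jS | ji.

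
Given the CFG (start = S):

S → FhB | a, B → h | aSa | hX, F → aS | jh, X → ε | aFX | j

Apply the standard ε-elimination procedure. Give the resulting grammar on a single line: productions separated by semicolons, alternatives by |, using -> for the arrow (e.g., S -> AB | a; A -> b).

S -> a | FhB; B -> h | hX | aSa; F -> aS | jh; X -> j | aF | aFX

Nullable set: {X}.
B -> hX: X nullable, giving h | hX.
Drop X -> ε.
X -> aFX: X nullable, giving aF | aFX.
Unchanged (no nullable symbols): S -> FhB; S -> a; B -> aSa; B -> h; F -> aS; F -> jh; X -> j.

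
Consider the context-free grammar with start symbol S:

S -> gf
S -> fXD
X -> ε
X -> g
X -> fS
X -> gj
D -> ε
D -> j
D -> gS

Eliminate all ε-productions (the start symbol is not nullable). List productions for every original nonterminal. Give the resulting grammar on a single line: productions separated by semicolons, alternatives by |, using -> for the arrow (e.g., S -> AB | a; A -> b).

S -> f | fD | fX | gf | fXD; D -> j | gS; X -> g | fS | gj

Nullable set: {D, X}.
S -> fXD: X, D nullable, giving f | fD | fX | fXD.
Drop D -> ε.
Drop X -> ε.
Unchanged (no nullable symbols): S -> gf; D -> gS; D -> j; X -> fS; X -> g; X -> gj.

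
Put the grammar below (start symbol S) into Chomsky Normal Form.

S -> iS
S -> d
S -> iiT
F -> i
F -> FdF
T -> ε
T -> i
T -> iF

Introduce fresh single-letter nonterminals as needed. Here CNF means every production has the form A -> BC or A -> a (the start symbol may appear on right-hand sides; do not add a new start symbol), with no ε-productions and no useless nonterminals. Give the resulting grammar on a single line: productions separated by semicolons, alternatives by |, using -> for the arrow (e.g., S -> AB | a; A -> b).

Nullable: {T}; after ε-elimination: S -> d | iS | ii | iiT; F -> i | FdF; T -> i | iF.
No unit productions to eliminate.
TERM: introduce A -> d, B -> i and substitute in every rule of length ≥2.
BIN: F -> FAF becomes F -> FC, C -> AF; S -> BBT becomes S -> BD, D -> BT.

S -> d | BB | BD | BS; A -> d; B -> i; C -> AF; D -> BT; F -> i | FC; T -> i | BF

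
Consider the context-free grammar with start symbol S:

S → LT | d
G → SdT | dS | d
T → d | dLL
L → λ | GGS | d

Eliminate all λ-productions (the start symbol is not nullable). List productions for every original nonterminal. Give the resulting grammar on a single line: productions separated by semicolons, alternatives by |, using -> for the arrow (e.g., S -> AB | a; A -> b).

S -> T | d | LT; G -> d | dS | SdT; L -> d | GGS; T -> d | dL | dLL

Nullable set: {L}.
S -> LT: L nullable, giving LT | T.
Drop L -> λ.
T -> dLL: L, L nullable, giving d | dL | dLL.
Unchanged (no nullable symbols): S -> d; G -> SdT; G -> d; G -> dS; L -> GGS; L -> d; T -> d.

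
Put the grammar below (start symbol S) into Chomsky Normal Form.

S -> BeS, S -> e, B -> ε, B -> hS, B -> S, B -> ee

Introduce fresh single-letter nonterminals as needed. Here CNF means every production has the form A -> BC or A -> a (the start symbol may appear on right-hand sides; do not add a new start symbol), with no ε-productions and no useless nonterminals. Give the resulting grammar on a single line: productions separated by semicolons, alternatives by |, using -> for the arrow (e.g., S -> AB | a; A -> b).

S -> e | AS | BE; A -> e; B -> e | AA | AS | BD | CS; C -> h; D -> AS; E -> AS

Nullable: {B}; after ε-elimination: S -> e | eS | BeS; B -> S | ee | hS.
After unit-elimination: S -> e | eS | BeS; B -> e | eS | ee | hS | BeS.
TERM: introduce A -> e, C -> h and substitute in every rule of length ≥2.
BIN: B -> BAS becomes B -> BD, D -> AS; S -> BAS becomes S -> BE, E -> AS.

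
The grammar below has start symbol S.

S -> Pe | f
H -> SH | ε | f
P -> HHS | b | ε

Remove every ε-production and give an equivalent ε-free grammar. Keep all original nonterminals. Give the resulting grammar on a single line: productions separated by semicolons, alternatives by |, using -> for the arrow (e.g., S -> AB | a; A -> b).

Nullable set: {H, P}.
S -> Pe: P nullable, giving Pe | e.
Drop H -> ε.
H -> SH: H nullable, giving S | SH.
Drop P -> ε.
P -> HHS: H, H nullable, giving HHS | HS | S.
Unchanged (no nullable symbols): S -> f; H -> f; P -> b.

S -> e | f | Pe; H -> S | f | SH; P -> S | b | HS | HHS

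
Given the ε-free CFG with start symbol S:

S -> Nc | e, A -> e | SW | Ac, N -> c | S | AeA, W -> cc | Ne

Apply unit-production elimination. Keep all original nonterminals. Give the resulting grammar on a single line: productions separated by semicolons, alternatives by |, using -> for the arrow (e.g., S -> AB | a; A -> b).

Unit productions: N->S.
Unit pairs (A ⇒* B via units): (N,S).
S: inherits non-unit rules of {S} → Nc | e.
A: inherits non-unit rules of {A} → Ac | SW | e.
N: inherits non-unit rules of {N, S} → AeA | Nc | c | e.
W: inherits non-unit rules of {W} → Ne | cc.

S -> e | Nc; A -> e | Ac | SW; N -> c | e | Nc | AeA; W -> Ne | cc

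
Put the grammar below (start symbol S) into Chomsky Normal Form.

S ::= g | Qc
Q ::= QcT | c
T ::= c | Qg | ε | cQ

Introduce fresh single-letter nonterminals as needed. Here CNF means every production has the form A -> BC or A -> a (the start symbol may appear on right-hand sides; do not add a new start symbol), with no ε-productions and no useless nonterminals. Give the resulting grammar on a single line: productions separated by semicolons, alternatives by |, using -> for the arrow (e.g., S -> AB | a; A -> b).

S -> g | QA; A -> c; B -> g; C -> AT; Q -> c | QA | QC; T -> c | AQ | QB

Nullable: {T}; after ε-elimination: S -> g | Qc; Q -> c | Qc | QcT; T -> c | Qg | cQ.
No unit productions to eliminate.
TERM: introduce A -> c, B -> g and substitute in every rule of length ≥2.
BIN: Q -> QAT becomes Q -> QC, C -> AT.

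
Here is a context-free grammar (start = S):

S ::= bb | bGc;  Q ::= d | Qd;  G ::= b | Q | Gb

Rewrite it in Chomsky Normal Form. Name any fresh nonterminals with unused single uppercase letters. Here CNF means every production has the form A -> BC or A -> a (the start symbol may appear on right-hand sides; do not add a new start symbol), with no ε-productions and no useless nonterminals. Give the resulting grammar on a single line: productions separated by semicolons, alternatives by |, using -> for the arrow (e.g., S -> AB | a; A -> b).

S -> AA | AD; A -> b; B -> d; C -> c; D -> GC; G -> b | d | GA | QB; Q -> d | QB

No ε-productions.
After unit-elimination: S -> bb | bGc; G -> b | d | Gb | Qd; Q -> d | Qd.
TERM: introduce A -> b, C -> c, B -> d and substitute in every rule of length ≥2.
BIN: S -> AGC becomes S -> AD, D -> GC.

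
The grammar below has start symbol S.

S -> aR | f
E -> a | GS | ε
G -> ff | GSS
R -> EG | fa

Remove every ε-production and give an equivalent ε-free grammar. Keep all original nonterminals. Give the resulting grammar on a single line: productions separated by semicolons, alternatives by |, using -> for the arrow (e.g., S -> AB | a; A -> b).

Nullable set: {E}.
Drop E -> ε.
R -> EG: E nullable, giving EG | G.
Unchanged (no nullable symbols): S -> aR; S -> f; E -> GS; E -> a; G -> GSS; G -> ff; R -> fa.

S -> f | aR; E -> a | GS; G -> ff | GSS; R -> G | EG | fa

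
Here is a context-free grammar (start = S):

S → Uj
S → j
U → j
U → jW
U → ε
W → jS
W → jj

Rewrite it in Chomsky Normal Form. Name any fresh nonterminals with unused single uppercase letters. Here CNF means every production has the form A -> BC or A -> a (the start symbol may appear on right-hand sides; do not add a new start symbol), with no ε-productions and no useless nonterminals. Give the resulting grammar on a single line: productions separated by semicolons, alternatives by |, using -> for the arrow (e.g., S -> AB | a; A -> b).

S -> j | UA; A -> j; U -> j | AW; W -> AA | AS

Nullable: {U}; after ε-elimination: S -> j | Uj; U -> j | jW; W -> jS | jj.
No unit productions to eliminate.
TERM: introduce A -> j and substitute in every rule of length ≥2.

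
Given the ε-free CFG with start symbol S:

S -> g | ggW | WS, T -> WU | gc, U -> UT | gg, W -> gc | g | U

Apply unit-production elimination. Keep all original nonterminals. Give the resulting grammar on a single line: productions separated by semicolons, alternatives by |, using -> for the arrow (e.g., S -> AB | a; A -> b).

Unit productions: W->U.
Unit pairs (A ⇒* B via units): (W,U).
S: inherits non-unit rules of {S} → WS | g | ggW.
T: inherits non-unit rules of {T} → WU | gc.
U: inherits non-unit rules of {U} → UT | gg.
W: inherits non-unit rules of {U, W} → UT | g | gc | gg.

S -> g | WS | ggW; T -> WU | gc; U -> UT | gg; W -> g | UT | gc | gg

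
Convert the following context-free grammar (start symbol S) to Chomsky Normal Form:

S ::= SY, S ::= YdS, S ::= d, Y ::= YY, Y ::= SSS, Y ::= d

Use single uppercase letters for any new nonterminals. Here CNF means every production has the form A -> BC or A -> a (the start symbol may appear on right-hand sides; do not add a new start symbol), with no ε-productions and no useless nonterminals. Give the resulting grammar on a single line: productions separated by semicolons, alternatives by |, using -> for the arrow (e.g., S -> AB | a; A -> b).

No ε-productions.
No unit productions to eliminate.
TERM: introduce A -> d and substitute in every rule of length ≥2.
BIN: S -> YAS becomes S -> YB, B -> AS; Y -> SSS becomes Y -> SC, C -> SS.

S -> d | SY | YB; A -> d; B -> AS; C -> SS; Y -> d | SC | YY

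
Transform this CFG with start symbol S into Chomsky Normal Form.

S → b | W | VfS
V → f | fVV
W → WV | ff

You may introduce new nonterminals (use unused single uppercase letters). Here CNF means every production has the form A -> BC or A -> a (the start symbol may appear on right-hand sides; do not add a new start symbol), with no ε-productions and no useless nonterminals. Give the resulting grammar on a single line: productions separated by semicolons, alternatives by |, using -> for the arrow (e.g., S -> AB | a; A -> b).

S -> b | AA | VB | WV; A -> f; B -> AS; C -> VV; V -> f | AC; W -> AA | WV

No ε-productions.
After unit-elimination: S -> b | WV | ff | VfS; V -> f | fVV; W -> WV | ff.
TERM: introduce A -> f and substitute in every rule of length ≥2.
BIN: S -> VAS becomes S -> VB, B -> AS; V -> AVV becomes V -> AC, C -> VV.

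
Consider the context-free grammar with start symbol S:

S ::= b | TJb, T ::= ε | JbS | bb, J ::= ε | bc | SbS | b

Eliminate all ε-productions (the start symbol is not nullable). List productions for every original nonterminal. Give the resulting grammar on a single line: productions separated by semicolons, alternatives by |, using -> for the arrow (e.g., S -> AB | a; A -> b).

S -> b | Jb | Tb | TJb; J -> b | bc | SbS; T -> bS | bb | JbS

Nullable set: {J, T}.
S -> TJb: T, J nullable, giving Jb | TJb | Tb | b.
Drop J -> ε.
Drop T -> ε.
T -> JbS: J nullable, giving JbS | bS.
Unchanged (no nullable symbols): S -> b; J -> SbS; J -> b; J -> bc; T -> bb.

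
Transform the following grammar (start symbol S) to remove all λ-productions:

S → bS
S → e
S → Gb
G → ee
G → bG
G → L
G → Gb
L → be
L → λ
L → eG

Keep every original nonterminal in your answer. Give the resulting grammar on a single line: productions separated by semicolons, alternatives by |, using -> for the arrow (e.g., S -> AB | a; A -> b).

S -> b | e | Gb | bS; G -> L | b | Gb | bG | ee; L -> e | be | eG

Nullable set: {G, L}.
S -> Gb: G nullable, giving Gb | b.
G -> Gb: G nullable, giving Gb | b.
G -> L: L nullable, giving L.
G -> bG: G nullable, giving b | bG.
Drop L -> λ.
L -> eG: G nullable, giving e | eG.
Unchanged (no nullable symbols): S -> bS; S -> e; G -> ee; L -> be.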